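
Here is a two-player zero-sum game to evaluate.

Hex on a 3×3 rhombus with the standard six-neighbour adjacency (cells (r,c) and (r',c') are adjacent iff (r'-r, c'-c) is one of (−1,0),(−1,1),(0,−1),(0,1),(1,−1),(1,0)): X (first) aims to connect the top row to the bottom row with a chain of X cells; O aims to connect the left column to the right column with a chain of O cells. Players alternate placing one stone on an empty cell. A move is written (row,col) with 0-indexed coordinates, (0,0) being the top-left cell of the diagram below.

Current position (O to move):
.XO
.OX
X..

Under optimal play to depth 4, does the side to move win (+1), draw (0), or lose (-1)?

[.XO/.OX/X..] O move#1: (0,0):-1/OXO/.OX/X.., (1,0):+1/.XO/OOX/X..*, (2,1):-1/.XO/.OX/XO., (2,2):-1/.XO/.OX/X.O
[.XO/OOX/X..] end (terminal -1, X#2); searched .XO/.OX/X.. to 4

value(.XO/.OX/X.., O) = +1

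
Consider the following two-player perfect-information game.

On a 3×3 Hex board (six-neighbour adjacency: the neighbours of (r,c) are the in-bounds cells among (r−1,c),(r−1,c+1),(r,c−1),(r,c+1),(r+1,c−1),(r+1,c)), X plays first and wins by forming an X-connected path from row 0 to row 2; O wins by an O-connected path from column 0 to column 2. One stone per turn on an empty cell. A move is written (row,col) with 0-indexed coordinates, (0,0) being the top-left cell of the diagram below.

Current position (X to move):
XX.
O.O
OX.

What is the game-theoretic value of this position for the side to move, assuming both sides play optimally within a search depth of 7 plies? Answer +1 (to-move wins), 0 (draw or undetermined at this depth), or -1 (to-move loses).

p1 X@[XX./O.O/OX.]: (0,2)[XXX/O.O/OX.]-1 (1,1)[XX./OXO/OX.]+1* (2,2)[XX./O.O/OXX]-1
p2 O@[XX./OXO/OX.] terminal -1; root [XX./O.O/OX.] d7

value(XX./O.O/OX., X) = +1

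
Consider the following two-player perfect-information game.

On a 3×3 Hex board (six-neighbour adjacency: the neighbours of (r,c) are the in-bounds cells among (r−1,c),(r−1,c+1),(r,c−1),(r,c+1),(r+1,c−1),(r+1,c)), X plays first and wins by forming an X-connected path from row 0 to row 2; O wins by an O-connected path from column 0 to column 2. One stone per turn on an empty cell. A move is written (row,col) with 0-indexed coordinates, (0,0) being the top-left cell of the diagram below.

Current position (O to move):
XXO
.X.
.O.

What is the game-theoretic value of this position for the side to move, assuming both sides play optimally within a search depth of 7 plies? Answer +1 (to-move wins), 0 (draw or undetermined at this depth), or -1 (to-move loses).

value(XXO/.X./.O., O) = +1

p1 O@[XXO/.X./.O.]: (1,0)[XXO/OX./.O.]-1 (1,2)[XXO/.XO/.O.]-1 (2,0)[XXO/.X./OO.]+1* (2,2)[XXO/.X./.OO]-1
p2 X@[XXO/.X./OO.]: (1,0)[XXO/XX./OO.]-1* (1,2)[XXO/.XX/OO.]-1 (2,2)[XXO/.X./OOX]-1
p3 O@[XXO/XX./OO.]: (1,2)[XXO/XXO/OO.]+1* (2,2)[XXO/XX./OOO]+1
p4 X@[XXO/XXO/OO.] terminal -1; root [XXO/.X./.O.] d7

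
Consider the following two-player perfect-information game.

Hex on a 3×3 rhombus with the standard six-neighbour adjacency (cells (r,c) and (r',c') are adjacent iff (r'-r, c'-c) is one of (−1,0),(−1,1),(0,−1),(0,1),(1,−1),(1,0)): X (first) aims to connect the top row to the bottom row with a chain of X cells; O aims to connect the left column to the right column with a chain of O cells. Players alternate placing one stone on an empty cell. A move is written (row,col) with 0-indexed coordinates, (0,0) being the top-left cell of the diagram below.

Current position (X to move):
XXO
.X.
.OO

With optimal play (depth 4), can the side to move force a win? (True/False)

X winning at [XXO/.X./.OO]: True

[XXO/.X./.OO] X move#1: (1,0):-1/XXO/XX./.OO, (1,2):-1/XXO/.XX/.OO, (2,0):+1/XXO/.X./XOO*
[XXO/.X./XOO] end (terminal -1, O#2); searched XXO/.X./.OO to 4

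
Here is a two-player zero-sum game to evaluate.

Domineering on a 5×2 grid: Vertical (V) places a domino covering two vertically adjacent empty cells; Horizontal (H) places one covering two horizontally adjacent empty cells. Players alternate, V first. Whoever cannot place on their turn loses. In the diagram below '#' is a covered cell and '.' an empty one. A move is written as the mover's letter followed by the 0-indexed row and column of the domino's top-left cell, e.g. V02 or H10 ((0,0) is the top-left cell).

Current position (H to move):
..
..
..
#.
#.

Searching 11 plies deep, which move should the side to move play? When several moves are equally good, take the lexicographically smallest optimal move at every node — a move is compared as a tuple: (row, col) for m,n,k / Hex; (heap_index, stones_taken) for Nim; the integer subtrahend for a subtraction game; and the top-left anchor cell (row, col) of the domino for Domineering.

[../../../#./#.] H move#1: H00:-1/##/../../#./#., H10:+1/../##/../#./#.*, H20:-1/../../##/#./#.
[../##/../#./#.] V move#2: V21:-1/../##/.#/##/#.*, V31:-1/../##/../##/##
[../##/.#/##/#.] H move#3: H00:+1/##/##/.#/##/#.*
[##/##/.#/##/#.] end (terminal -1, V#4); searched ../../../#./#. to 11

H's best at [../../../#./#.]: H10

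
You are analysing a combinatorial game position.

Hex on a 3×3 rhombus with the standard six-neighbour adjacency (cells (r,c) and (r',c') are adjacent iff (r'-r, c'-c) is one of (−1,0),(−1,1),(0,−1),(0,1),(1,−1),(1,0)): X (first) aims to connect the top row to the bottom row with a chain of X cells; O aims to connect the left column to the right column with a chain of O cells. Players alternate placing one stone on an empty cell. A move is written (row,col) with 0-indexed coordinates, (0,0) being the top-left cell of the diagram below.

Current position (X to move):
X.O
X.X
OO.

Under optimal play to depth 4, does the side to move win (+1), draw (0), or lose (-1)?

[X.O/X.X/OO.] X move#1: (0,1):-1/XXO/X.X/OO.*, (1,1):-1/X.O/XXX/OO., (2,2):-1/X.O/X.X/OOX
[XXO/X.X/OO.] O move#2: (1,1):+1/XXO/XOX/OO.*, (2,2):+1/XXO/X.X/OOO
[XXO/XOX/OO.] end (terminal -1, X#3); searched X.O/X.X/OO. to 4

value(X.O/X.X/OO., X) = -1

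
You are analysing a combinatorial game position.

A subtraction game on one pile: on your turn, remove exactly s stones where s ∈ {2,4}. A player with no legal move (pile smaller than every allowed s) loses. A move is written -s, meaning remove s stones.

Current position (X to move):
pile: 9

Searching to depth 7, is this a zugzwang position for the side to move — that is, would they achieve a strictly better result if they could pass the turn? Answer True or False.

ply 1, X at 9 | -2=+1→7*; -4=-1→5
ply 2, O at 7 | -2=-1→5*; -4=-1→3
ply 3, X at 5 | -2=-1→3; -4=+1→1*
ply 4: 1 is terminal -1 (O); from 9 depth 7
pass branch (O moves first from the same position):
  | ply 1, O at 9 | -2=+1→7*; -4=-1→5
  | ply 2, X at 7 | -2=-1→5*; -4=-1→3
  | ply 3, O at 5 | -2=-1→3; -4=+1→1*
  | ply 4: 1 is terminal -1 (X); from 9 depth 7
X moving scores +1; X passing scores -1

zugzwang(9, X) = False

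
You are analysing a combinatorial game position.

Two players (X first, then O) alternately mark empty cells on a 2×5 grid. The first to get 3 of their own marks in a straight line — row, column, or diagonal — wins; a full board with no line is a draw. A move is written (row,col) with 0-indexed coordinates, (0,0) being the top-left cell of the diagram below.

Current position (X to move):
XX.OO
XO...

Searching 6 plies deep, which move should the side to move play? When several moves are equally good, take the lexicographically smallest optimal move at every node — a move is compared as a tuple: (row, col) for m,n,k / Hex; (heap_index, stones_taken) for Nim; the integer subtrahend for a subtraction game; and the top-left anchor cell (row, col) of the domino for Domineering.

[XX.OO/XO...] X move#1: (0,2):+1/XXXOO/XO...*, (1,2):-1/XX.OO/XOX.., (1,3):-1/XX.OO/XO.X., (1,4):-1/XX.OO/XO..X
[XXXOO/XO...] end (terminal -1, O#2); searched XX.OO/XO... to 6

X's best at [XX.OO/XO...]: (0,2)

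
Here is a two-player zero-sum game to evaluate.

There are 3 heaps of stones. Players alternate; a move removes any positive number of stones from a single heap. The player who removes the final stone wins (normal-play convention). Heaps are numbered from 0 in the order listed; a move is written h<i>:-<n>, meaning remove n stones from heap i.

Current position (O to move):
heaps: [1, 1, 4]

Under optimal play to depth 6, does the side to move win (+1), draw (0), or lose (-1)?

value((1,1,4), O) = +1

ply 1, O at (1,1,4) | h0:-1=-1→(0,1,4); h1:-1=-1→(1,0,4); h2:-1=-1→(1,1,3); h2:-2=-1→(1,1,2); h2:-3=-1→(1,1,1); h2:-4=+1→(1,1,0)*
ply 2, X at (1,1,0) | h0:-1=-1→(0,1,0)*; h1:-1=-1→(1,0,0)
ply 3, O at (0,1,0) | h1:-1=+1→(0,0,0)*
ply 4: (0,0,0) is terminal -1 (X); from (1,1,4) depth 6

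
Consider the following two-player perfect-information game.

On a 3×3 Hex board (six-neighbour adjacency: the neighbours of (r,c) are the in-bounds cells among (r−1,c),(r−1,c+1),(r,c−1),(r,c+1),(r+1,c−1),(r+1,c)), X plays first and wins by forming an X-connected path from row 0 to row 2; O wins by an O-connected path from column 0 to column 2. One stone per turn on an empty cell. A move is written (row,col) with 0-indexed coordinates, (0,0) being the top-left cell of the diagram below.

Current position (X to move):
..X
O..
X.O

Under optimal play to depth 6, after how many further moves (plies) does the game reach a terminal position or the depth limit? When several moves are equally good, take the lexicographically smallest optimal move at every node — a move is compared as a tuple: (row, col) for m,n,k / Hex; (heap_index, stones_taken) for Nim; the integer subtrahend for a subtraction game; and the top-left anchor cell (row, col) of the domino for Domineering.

p1 X@[..X/O../X.O]: (0,0)[X.X/O../X.O]-1 (0,1)[.XX/O../X.O]-1 (1,1)[..X/OX./X.O]+1* (1,2)[..X/O.X/X.O]+1 (2,1)[..X/O../XXO]+1
p2 O@[..X/OX./X.O] terminal -1; root [..X/O../X.O] d6

PV length from [..X/O../X.O]: 1 ply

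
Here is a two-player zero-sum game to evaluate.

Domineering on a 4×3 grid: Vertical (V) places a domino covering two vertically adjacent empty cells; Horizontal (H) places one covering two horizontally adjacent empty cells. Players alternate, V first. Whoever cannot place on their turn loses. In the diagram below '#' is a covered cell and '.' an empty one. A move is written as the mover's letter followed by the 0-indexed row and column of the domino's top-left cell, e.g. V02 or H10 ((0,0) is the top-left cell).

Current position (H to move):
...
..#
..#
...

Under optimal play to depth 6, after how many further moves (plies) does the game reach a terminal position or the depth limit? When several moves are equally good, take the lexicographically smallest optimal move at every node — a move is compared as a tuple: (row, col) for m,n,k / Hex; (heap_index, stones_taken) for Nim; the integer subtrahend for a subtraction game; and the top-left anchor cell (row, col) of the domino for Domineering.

[.../..#/..#/...] H move#1: H00:-1/##./..#/..#/...*, H01:-1/.##/..#/..#/..., H10:-1/.../###/..#/..., H20:-1/.../..#/###/..., H30:-1/.../..#/..#/##., H31:-1/.../..#/..#/.##
[##./..#/..#/...] V move#2: V10:+1/##./#.#/#.#/...*, V11:+1/##./.##/.##/..., V20:+1/##./..#/#.#/#.., V21:+1/##./..#/.##/.#.
[##./#.#/#.#/...] H move#3: H30:-1/##./#.#/#.#/##.*, H31:-1/##./#.#/#.#/.##
[##./#.#/#.#/##.] V move#4: V11:+1/##./###/###/##.*
[##./###/###/##.] end (terminal -1, H#5); searched .../..#/..#/... to 6

PV length from [.../..#/..#/...]: 4 plies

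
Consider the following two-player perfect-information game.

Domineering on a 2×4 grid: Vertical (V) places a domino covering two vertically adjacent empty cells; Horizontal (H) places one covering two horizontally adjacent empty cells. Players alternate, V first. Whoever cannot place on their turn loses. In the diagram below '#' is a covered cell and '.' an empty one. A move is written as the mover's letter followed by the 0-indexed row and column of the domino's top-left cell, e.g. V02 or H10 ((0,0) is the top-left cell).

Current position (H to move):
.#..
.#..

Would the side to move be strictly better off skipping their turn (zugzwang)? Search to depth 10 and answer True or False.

zugzwang(.#../.#.., H) = False

[.#../.#..] H move#1: H02:+1/.###/.#..*, H12:+1/.#../.###
[.###/.#..] V move#2: V00:-1/####/##..*
[####/##..] H move#3: H12:+1/####/####*
[####/####] end (terminal -1, V#4); searched .#../.#.. to 10
if H skipped the turn, V would face:
~ [.#../.#..] V move#1: V00:-1/##../##.., V02:+1/.##./.##.*, V03:+1/.#.#/.#.#
~ [.##./.##.] end (terminal -1, H#2); searched .#../.#.. to 10
compare (H): move=+1 vs pass=-1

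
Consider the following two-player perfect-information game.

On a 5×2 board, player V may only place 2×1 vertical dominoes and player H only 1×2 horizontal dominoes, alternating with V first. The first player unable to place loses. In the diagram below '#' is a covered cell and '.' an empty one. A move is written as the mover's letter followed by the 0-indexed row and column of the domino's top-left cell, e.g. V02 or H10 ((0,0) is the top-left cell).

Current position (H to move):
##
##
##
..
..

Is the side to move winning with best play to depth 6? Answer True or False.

H winning at [##/##/##/../..]: True

[##/##/##/../..] H move#1: H30:+1/##/##/##/##/..*, H40:+1/##/##/##/../##
[##/##/##/##/..] end (terminal -1, V#2); searched ##/##/##/../.. to 6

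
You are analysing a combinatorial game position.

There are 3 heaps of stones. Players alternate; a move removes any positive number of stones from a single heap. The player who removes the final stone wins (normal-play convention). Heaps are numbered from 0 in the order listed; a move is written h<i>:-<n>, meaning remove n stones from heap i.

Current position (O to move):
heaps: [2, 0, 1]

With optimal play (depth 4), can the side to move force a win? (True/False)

O winning at [(2,0,1)]: True

ply 1, O at (2,0,1) | h0:-1=+1→(1,0,1)*; h0:-2=-1→(0,0,1); h2:-1=-1→(2,0,0)
ply 2, X at (1,0,1) | h0:-1=-1→(0,0,1)*; h2:-1=-1→(1,0,0)
ply 3, O at (0,0,1) | h2:-1=+1→(0,0,0)*
ply 4: (0,0,0) is terminal -1 (X); from (2,0,1) depth 4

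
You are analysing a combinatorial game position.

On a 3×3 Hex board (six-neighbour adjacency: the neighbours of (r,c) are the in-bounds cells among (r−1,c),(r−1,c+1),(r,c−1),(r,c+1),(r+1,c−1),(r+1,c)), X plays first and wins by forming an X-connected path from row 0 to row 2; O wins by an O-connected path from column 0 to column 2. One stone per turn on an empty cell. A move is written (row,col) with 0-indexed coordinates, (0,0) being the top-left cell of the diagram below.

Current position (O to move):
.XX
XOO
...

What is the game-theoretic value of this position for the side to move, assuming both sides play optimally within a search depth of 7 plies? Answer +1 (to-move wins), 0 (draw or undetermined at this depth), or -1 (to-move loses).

value(.XX/XOO/..., O) = +1

ply 1, O at .XX/XOO/... | (0,0)=-1→OXX/XOO/...; (2,0)=+1→.XX/XOO/O..*; (2,1)=-1→.XX/XOO/.O.; (2,2)=-1→.XX/XOO/..O
ply 2: .XX/XOO/O.. is terminal -1 (X); from .XX/XOO/... depth 7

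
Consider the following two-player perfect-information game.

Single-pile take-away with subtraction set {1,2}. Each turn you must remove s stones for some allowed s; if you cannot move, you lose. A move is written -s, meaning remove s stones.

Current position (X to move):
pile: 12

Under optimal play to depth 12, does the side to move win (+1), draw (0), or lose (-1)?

p1 X@[12]: -1[11]-1* -2[10]-1
p2 O@[11]: -1[10]-1 -2[9]+1*
p3 X@[9]: -1[8]-1* -2[7]-1
p4 O@[8]: -1[7]-1 -2[6]+1*
p5 X@[6]: -1[5]-1* -2[4]-1
p6 O@[5]: -1[4]-1 -2[3]+1*
p7 X@[3]: -1[2]-1* -2[1]-1
p8 O@[2]: -1[1]-1 -2[0]+1*
p9 X@[0] terminal -1; root [12] d12

value(12, X) = -1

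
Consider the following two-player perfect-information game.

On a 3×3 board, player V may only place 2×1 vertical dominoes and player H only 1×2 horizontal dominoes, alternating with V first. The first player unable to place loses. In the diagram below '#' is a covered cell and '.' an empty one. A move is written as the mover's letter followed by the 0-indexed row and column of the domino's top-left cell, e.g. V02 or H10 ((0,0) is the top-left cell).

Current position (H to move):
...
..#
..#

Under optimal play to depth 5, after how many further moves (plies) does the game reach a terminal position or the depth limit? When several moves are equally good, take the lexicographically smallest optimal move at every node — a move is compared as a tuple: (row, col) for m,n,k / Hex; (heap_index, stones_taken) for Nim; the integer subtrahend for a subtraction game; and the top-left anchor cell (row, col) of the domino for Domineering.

[.../..#/..#] H move#1: H00:-1/##./..#/..#, H01:-1/.##/..#/..#, H10:+1/.../###/..#*, H20:-1/.../..#/###
[.../###/..#] end (terminal -1, V#2); searched .../..#/..# to 5

PV length from [.../..#/..#]: 1 ply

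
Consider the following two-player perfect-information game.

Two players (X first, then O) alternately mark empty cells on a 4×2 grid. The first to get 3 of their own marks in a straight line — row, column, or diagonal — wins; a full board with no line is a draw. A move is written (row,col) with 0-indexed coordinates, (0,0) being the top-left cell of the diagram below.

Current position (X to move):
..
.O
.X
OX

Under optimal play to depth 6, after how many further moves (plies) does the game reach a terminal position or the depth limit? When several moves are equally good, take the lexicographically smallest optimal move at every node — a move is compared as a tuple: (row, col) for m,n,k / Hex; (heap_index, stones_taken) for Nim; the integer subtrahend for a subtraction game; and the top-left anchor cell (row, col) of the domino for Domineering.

[../.O/.X/OX] X move#1: (0,0):+0/X./.O/.X/OX*, (0,1):+0/.X/.O/.X/OX, (1,0):+0/../XO/.X/OX, (2,0):+0/../.O/XX/OX
[X./.O/.X/OX] O move#2: (0,1):+0/XO/.O/.X/OX*, (1,0):+0/X./OO/.X/OX, (2,0):+0/X./.O/OX/OX
[XO/.O/.X/OX] X move#3: (1,0):+0/XO/XO/.X/OX*, (2,0):+0/XO/.O/XX/OX
[XO/XO/.X/OX] O move#4: (2,0):+0/XO/XO/OX/OX*
[XO/XO/OX/OX] end (terminal +0, X#5); searched ../.O/.X/OX to 6

PV length from [../.O/.X/OX]: 4 plies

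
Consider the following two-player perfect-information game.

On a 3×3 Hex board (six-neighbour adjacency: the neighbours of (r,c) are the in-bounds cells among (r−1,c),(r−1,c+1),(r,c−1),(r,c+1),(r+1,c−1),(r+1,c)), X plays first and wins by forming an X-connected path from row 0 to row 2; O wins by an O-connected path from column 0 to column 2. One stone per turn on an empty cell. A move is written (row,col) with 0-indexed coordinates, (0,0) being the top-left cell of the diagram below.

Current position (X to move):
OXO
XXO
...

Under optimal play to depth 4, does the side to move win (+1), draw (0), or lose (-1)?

p1 X@[OXO/XXO/...]: (2,0)[OXO/XXO/X..]+1* (2,1)[OXO/XXO/.X.]+1 (2,2)[OXO/XXO/..X]+1
p2 O@[OXO/XXO/X..] terminal -1; root [OXO/XXO/...] d4

value(OXO/XXO/..., X) = +1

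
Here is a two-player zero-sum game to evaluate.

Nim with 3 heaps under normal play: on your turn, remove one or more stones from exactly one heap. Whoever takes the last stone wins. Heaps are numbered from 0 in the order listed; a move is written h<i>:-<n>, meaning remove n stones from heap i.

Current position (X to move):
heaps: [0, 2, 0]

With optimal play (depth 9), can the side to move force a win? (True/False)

ply 1, X at (0,2,0) | h1:-1=-1→(0,1,0); h1:-2=+1→(0,0,0)*
ply 2: (0,0,0) is terminal -1 (O); from (0,2,0) depth 9

X winning at [(0,2,0)]: True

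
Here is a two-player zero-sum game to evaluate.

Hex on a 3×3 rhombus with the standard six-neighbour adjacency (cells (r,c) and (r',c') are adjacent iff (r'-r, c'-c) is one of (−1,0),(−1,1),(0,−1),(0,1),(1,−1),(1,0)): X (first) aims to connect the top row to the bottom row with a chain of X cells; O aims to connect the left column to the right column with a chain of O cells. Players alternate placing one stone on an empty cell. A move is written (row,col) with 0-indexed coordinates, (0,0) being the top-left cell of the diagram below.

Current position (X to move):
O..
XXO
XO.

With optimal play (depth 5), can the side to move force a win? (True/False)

X winning at [O../XXO/XO.]: True

[O../XXO/XO.] X move#1: (0,1):+1/OX./XXO/XO.*, (0,2):+1/O.X/XXO/XO., (2,2):+1/O../XXO/XOX
[OX./XXO/XO.] end (terminal -1, O#2); searched O../XXO/XO. to 5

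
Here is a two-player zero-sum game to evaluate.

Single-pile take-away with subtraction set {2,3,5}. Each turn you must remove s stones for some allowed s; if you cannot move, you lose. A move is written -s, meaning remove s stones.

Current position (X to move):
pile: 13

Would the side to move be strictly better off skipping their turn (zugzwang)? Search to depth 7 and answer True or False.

ply 1, X at 13 | -2=-1→11; -3=-1→10; -5=+1→8*
ply 2, O at 8 | -2=-1→6*; -3=-1→5; -5=-1→3
ply 3, X at 6 | -2=-1→4; -3=-1→3; -5=+1→1*
ply 4: 1 is terminal -1 (O); from 13 depth 7
if X skipped the turn, O would face:
~ ply 1, O at 13 | -2=-1→11; -3=-1→10; -5=+1→8*
~ ply 2, X at 8 | -2=-1→6*; -3=-1→5; -5=-1→3
~ ply 3, O at 6 | -2=-1→4; -3=-1→3; -5=+1→1*
~ ply 4: 1 is terminal -1 (X); from 13 depth 7
compare (X): move=+1 vs pass=-1

zugzwang(13, X) = False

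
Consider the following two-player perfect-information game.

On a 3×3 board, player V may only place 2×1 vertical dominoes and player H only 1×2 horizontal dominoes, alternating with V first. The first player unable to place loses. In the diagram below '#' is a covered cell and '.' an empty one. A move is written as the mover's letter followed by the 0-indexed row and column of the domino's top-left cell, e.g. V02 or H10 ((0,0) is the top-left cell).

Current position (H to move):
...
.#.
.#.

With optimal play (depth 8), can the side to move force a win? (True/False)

ply 1, H at .../.#./.#. | H00=-1→##./.#./.#.*; H01=-1→.##/.#./.#.
ply 2, V at ##./.#./.#. | V02=+1→###/.##/.#.*; V10=+1→##./##./##.; V12=+1→##./.##/.##
ply 3: ###/.##/.#. is terminal -1 (H); from .../.#./.#. depth 8

H winning at [.../.#./.#.]: False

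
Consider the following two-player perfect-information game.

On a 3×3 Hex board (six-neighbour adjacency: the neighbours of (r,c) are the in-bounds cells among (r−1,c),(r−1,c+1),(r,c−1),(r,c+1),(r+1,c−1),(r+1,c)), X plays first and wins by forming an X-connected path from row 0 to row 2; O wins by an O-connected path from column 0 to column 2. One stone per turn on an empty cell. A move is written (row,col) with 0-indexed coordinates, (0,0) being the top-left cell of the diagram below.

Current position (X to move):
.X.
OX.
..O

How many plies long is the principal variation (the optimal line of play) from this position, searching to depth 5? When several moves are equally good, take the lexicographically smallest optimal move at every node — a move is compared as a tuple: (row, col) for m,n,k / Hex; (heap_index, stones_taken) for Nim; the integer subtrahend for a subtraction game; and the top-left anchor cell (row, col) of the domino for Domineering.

p1 X@[.X./OX./..O]: (0,0)[XX./OX./..O]+1* (0,2)[.XX/OX./..O]+1 (1,2)[.X./OXX/..O]+1 (2,0)[.X./OX./X.O]+1 (2,1)[.X./OX./.XO]+1
p2 O@[XX./OX./..O]: (0,2)[XXO/OX./..O]-1* (1,2)[XX./OXO/..O]-1 (2,0)[XX./OX./O.O]-1 (2,1)[XX./OX./.OO]-1
p3 X@[XXO/OX./..O]: (1,2)[XXO/OXX/..O]+1* (2,0)[XXO/OX./X.O]+1 (2,1)[XXO/OX./.XO]+1
p4 O@[XXO/OXX/..O]: (2,0)[XXO/OXX/O.O]-1* (2,1)[XXO/OXX/.OO]-1
p5 X@[XXO/OXX/O.O]: (2,1)[XXO/OXX/OXO]+1*
p6 O@[XXO/OXX/OXO] terminal -1; root [.X./OX./..O] d5

PV length from [.X./OX./..O]: 5 plies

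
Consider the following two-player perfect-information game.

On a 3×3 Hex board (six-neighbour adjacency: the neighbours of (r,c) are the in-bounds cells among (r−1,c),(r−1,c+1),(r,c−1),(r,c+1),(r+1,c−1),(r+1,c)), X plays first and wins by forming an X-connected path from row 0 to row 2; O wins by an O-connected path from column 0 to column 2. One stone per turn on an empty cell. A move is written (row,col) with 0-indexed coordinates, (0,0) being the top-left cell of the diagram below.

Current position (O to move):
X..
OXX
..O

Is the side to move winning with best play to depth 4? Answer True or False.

O winning at [X../OXX/..O]: False

[X../OXX/..O] O move#1: (0,1):-1/XO./OXX/..O*, (0,2):-1/X.O/OXX/..O, (2,0):-1/X../OXX/O.O, (2,1):-1/X../OXX/.OO
[XO./OXX/..O] X move#2: (0,2):+1/XOX/OXX/..O*, (2,0):-1/XO./OXX/X.O, (2,1):-1/XO./OXX/.XO
[XOX/OXX/..O] O move#3: (2,0):-1/XOX/OXX/O.O*, (2,1):-1/XOX/OXX/.OO
[XOX/OXX/O.O] X move#4: (2,1):+1/XOX/OXX/OXO*
[XOX/OXX/OXO] end (terminal -1, O#5); searched X../OXX/..O to 4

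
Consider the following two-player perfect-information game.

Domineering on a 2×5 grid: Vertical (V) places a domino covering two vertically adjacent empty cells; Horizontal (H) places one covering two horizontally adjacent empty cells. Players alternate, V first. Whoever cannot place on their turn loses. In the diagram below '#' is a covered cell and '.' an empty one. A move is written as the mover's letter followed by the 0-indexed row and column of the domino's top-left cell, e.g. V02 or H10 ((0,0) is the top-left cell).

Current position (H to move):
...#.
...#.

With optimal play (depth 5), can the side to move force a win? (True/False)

H winning at [...#./...#.]: False

[...#./...#.] H move#1: H00:-1/##.#./...#.*, H01:-1/.###./...#., H10:-1/...#./##.#., H11:-1/...#./.###.
[##.#./...#.] V move#2: V02:+1/####./..##.*, V04:-1/##.##/...##
[####./..##.] H move#3: H10:-1/####./####.*
[####./####.] V move#4: V04:+1/#####/#####*
[#####/#####] end (terminal -1, H#5); searched ...#./...#. to 5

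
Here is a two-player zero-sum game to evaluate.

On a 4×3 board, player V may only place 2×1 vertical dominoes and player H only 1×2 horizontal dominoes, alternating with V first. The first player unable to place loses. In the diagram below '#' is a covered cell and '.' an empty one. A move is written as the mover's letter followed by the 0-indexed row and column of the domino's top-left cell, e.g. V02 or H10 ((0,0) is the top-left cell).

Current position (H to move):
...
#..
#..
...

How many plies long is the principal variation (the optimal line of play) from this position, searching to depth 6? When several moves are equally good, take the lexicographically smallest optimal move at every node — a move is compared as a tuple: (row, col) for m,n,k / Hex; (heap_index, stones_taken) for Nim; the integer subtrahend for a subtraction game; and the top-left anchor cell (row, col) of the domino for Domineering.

PV length from [.../#../#../...]: 4 plies

[.../#../#../...] H move#1: H00:-1/##./#../#../...*, H01:-1/.##/#../#../..., H11:-1/.../###/#../..., H21:-1/.../#../###/..., H30:-1/.../#../#../##., H31:-1/.../#../#../.##
[##./#../#../...] V move#2: V02:-1/###/#.#/#../..., V11:+1/##./##./##./...*, V12:+1/##./#.#/#.#/..., V21:+1/##./#../##./.#., V22:+1/##./#../#.#/..#
[##./##./##./...] H move#3: H30:-1/##./##./##./##.*, H31:-1/##./##./##./.##
[##./##./##./##.] V move#4: V02:+1/###/###/##./##.*, V12:+1/##./###/###/##., V22:+1/##./##./###/###
[###/###/##./##.] end (terminal -1, H#5); searched .../#../#../... to 6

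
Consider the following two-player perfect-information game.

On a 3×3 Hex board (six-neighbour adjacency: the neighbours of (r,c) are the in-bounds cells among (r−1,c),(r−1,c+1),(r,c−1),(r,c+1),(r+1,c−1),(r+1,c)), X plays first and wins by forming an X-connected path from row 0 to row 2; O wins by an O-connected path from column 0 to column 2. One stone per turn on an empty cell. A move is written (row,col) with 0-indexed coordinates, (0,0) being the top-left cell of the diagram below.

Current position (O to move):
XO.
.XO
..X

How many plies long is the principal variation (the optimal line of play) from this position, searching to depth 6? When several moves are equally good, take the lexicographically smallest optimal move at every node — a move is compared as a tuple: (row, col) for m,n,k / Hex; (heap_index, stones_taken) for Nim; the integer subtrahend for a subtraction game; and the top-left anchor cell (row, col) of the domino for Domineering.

p1 O@[XO./.XO/..X]: (0,2)[XOO/.XO/..X]-1* (1,0)[XO./OXO/..X]-1 (2,0)[XO./.XO/O.X]-1 (2,1)[XO./.XO/.OX]-1
p2 X@[XOO/.XO/..X]: (1,0)[XOO/XXO/..X]+1* (2,0)[XOO/.XO/X.X]-1 (2,1)[XOO/.XO/.XX]-1
p3 O@[XOO/XXO/..X]: (2,0)[XOO/XXO/O.X]-1* (2,1)[XOO/XXO/.OX]-1
p4 X@[XOO/XXO/O.X]: (2,1)[XOO/XXO/OXX]+1*
p5 O@[XOO/XXO/OXX] terminal -1; root [XO./.XO/..X] d6

PV length from [XO./.XO/..X]: 4 plies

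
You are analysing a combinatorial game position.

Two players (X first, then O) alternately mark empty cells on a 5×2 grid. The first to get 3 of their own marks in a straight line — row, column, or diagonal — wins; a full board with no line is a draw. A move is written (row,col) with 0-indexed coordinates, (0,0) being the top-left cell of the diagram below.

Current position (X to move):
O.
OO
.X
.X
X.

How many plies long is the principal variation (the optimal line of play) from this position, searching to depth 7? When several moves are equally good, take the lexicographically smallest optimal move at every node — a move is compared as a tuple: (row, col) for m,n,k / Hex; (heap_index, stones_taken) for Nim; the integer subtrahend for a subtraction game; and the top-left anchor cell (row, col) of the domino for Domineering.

PV length from [O./OO/.X/.X/X.]: 3 plies

ply 1, X at O./OO/.X/.X/X. | (0,1)=-1→OX/OO/.X/.X/X.; (2,0)=+1→O./OO/XX/.X/X.*; (3,0)=-1→O./OO/.X/XX/X.; (4,1)=+1→O./OO/.X/.X/XX
ply 2, O at O./OO/XX/.X/X. | (0,1)=-1→OO/OO/XX/.X/X.*; (3,0)=-1→O./OO/XX/OX/X.; (4,1)=-1→O./OO/XX/.X/XO
ply 3, X at OO/OO/XX/.X/X. | (3,0)=+1→OO/OO/XX/XX/X.*; (4,1)=+1→OO/OO/XX/.X/XX
ply 4: OO/OO/XX/XX/X. is terminal -1 (O); from O./OO/.X/.X/X. depth 7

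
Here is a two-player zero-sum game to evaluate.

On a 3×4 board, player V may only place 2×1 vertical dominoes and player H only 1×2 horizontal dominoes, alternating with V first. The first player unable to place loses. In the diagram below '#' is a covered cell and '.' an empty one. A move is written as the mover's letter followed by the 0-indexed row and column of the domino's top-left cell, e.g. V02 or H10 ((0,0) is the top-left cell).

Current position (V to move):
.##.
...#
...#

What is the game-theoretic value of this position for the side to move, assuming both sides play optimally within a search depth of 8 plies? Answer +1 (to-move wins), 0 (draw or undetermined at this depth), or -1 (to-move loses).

p1 V@[.##./...#/...#]: V00[###./#..#/...#]-1 V10[.##./#..#/#..#]-1 V11[.##./.#.#/.#.#]+1* V12[.##./..##/..##]-1
p2 H@[.##./.#.#/.#.#] terminal -1; root [.##./...#/...#] d8

value(.##./...#/...#, V) = +1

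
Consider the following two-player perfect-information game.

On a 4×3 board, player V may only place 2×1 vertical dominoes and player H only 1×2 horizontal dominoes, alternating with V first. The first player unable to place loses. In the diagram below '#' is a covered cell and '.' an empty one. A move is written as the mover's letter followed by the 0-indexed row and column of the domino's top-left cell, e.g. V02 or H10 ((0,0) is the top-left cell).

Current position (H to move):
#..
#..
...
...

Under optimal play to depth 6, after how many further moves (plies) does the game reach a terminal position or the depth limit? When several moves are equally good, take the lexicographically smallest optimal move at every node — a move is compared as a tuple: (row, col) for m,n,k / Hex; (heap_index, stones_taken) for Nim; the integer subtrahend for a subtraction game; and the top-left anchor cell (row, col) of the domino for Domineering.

PV length from [#../#../.../...]: 4 plies

p1 H@[#../#../.../...]: H01[###/#../.../...]-1* H11[#../###/.../...]-1 H20[#../#../##./...]-1 H21[#../#../.##/...]-1 H30[#../#../.../##.]-1 H31[#../#../.../.##]-1
p2 V@[###/#../.../...]: V11[###/##./.#./...]+1* V12[###/#.#/..#/...]-1 V20[###/#../#../#..]-1 V21[###/#../.#./.#.]+1 V22[###/#../..#/..#]-1
p3 H@[###/##./.#./...]: H30[###/##./.#./##.]-1* H31[###/##./.#./.##]-1
p4 V@[###/##./.#./##.]: V12[###/###/.##/##.]+1* V22[###/##./.##/###]+1
p5 H@[###/###/.##/##.] terminal -1; root [#../#../.../...] d6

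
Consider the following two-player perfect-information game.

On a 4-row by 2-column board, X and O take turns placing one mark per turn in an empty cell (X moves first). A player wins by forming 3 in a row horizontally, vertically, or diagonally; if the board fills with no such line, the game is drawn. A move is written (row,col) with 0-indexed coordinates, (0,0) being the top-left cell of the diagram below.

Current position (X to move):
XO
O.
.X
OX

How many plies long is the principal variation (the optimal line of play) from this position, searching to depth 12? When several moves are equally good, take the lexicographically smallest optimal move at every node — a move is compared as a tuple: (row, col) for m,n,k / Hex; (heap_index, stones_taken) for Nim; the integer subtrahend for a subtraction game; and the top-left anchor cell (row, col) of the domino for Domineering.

ply 1, X at XO/O./.X/OX | (1,1)=+1→XO/OX/.X/OX*; (2,0)=+0→XO/O./XX/OX
ply 2: XO/OX/.X/OX is terminal -1 (O); from XO/O./.X/OX depth 12

PV length from [XO/O./.X/OX]: 1 ply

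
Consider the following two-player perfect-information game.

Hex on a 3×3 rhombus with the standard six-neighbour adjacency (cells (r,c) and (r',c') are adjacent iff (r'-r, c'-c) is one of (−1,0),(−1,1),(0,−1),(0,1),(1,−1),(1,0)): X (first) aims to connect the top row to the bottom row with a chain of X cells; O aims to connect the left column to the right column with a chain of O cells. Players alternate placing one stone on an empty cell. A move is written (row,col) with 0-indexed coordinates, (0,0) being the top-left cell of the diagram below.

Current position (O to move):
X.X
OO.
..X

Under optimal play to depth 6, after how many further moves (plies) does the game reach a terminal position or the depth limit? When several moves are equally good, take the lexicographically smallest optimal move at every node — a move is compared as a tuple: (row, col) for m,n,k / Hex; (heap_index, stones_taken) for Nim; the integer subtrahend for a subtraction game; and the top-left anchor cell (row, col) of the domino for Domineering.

PV length from [X.X/OO./..X]: 1 ply

ply 1, O at X.X/OO./..X | (0,1)=-1→XOX/OO./..X; (1,2)=+1→X.X/OOO/..X*; (2,0)=-1→X.X/OO./O.X; (2,1)=-1→X.X/OO./.OX
ply 2: X.X/OOO/..X is terminal -1 (X); from X.X/OO./..X depth 6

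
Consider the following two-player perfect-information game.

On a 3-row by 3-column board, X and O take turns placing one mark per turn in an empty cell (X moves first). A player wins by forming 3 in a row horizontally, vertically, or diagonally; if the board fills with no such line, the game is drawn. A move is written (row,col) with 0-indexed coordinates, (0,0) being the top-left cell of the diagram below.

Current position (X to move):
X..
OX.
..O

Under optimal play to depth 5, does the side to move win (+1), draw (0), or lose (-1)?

value(X../OX./..O, X) = +1

p1 X@[X../OX./..O]: (0,1)[XX./OX./..O]+1* (0,2)[X.X/OX./..O]+1 (1,2)[X../OXX/..O]+0 (2,0)[X../OX./X.O]+0 (2,1)[X../OX./.XO]+0
p2 O@[XX./OX./..O]: (0,2)[XXO/OX./..O]-1* (1,2)[XX./OXO/..O]-1 (2,0)[XX./OX./O.O]-1 (2,1)[XX./OX./.OO]-1
p3 X@[XXO/OX./..O]: (1,2)[XXO/OXX/..O]+0 (2,0)[XXO/OX./X.O]-1 (2,1)[XXO/OX./.XO]+1*
p4 O@[XXO/OX./.XO] terminal -1; root [X../OX./..O] d5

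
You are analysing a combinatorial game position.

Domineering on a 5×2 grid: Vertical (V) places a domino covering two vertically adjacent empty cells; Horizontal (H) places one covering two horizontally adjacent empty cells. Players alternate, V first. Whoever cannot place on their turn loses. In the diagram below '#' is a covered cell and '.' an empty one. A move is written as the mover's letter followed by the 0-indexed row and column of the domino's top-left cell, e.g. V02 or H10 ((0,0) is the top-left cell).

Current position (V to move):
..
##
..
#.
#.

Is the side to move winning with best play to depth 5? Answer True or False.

V winning at [../##/../#./#.]: False

p1 V@[../##/../#./#.]: V21[../##/.#/##/#.]-1* V31[../##/../##/##]-1
p2 H@[../##/.#/##/#.]: H00[##/##/.#/##/#.]+1*
p3 V@[##/##/.#/##/#.] terminal -1; root [../##/../#./#.] d5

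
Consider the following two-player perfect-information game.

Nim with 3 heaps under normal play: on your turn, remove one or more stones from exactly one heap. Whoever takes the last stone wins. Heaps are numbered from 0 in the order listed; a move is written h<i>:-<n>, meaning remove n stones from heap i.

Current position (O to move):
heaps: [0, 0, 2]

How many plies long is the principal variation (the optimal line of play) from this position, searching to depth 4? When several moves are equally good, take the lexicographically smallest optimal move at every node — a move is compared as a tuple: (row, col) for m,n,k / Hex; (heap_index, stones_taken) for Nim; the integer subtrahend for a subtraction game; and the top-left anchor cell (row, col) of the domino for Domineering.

PV length from [(0,0,2)]: 1 ply

p1 O@[(0,0,2)]: h2:-1[(0,0,1)]-1 h2:-2[(0,0,0)]+1*
p2 X@[(0,0,0)] terminal -1; root [(0,0,2)] d4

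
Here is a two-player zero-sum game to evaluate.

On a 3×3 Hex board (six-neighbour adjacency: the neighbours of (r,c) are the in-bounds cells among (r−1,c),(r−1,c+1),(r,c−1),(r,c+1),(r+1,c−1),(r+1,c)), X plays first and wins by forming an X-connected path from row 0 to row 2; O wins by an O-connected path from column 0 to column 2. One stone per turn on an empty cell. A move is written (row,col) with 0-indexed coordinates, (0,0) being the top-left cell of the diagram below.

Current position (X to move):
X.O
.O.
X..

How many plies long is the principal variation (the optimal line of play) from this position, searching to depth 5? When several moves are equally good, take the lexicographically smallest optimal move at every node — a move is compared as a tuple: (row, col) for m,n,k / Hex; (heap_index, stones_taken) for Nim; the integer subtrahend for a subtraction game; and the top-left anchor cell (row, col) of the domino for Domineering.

PV length from [X.O/.O./X..]: 1 ply

p1 X@[X.O/.O./X..]: (0,1)[XXO/.O./X..]-1 (1,0)[X.O/XO./X..]+1* (1,2)[X.O/.OX/X..]-1 (2,1)[X.O/.O./XX.]-1 (2,2)[X.O/.O./X.X]-1
p2 O@[X.O/XO./X..] terminal -1; root [X.O/.O./X..] d5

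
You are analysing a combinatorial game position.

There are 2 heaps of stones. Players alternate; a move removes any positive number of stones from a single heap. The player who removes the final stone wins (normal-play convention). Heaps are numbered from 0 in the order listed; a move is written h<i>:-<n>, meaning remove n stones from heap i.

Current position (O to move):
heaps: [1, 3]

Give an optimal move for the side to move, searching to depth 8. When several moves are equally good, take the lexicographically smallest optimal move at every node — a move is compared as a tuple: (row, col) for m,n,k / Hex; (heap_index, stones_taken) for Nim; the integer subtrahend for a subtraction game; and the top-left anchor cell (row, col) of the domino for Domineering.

[(1,3)] O move#1: h0:-1:-1/(0,3), h1:-1:-1/(1,2), h1:-2:+1/(1,1)*, h1:-3:-1/(1,0)
[(1,1)] X move#2: h0:-1:-1/(0,1)*, h1:-1:-1/(1,0)
[(0,1)] O move#3: h1:-1:+1/(0,0)*
[(0,0)] end (terminal -1, X#4); searched (1,3) to 8

O's best at [(1,3)]: h1:-2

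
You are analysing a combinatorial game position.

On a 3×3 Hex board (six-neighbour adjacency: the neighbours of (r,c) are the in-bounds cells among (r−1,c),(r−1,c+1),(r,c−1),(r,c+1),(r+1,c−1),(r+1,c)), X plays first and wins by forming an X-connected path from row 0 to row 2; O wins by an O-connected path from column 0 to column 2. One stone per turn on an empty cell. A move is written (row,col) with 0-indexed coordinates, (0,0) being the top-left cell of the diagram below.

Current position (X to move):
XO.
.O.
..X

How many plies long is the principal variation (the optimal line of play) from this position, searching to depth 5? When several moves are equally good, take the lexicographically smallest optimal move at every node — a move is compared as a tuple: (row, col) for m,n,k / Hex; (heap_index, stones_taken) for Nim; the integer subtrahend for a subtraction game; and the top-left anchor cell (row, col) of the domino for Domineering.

[XO./.O./..X] X move#1: (0,2):-1/XOX/.O./..X*, (1,0):-1/XO./XO./..X, (1,2):-1/XO./.OX/..X, (2,0):-1/XO./.O./X.X, (2,1):-1/XO./.O./.XX
[XOX/.O./..X] O move#2: (1,0):-1/XOX/OO./..X, (1,2):+1/XOX/.OO/..X*, (2,0):-1/XOX/.O./O.X, (2,1):-1/XOX/.O./.OX
[XOX/.OO/..X] X move#3: (1,0):-1/XOX/XOO/..X*, (2,0):-1/XOX/.OO/X.X, (2,1):-1/XOX/.OO/.XX
[XOX/XOO/..X] O move#4: (2,0):+1/XOX/XOO/O.X*, (2,1):-1/XOX/XOO/.OX
[XOX/XOO/O.X] end (terminal -1, X#5); searched XO./.O./..X to 5

PV length from [XO./.O./..X]: 4 plies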